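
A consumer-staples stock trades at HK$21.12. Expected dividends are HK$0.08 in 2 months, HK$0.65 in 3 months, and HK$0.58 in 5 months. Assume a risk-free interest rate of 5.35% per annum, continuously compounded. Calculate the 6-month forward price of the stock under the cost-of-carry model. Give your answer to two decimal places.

HK$20.37

PV(dividends) I = 0.08·e^(−0.0535·2/12) + 0.65·e^(−0.0535·3/12) + 0.58·e^(−0.0535·5/12)
I = 0.0793 + 0.6414 + 0.5672 = 1.2879
F = (S − I)·e^(rT) = (21.12 − 1.2879) · e^(0.0535·6/12)
= 19.8321 · e^0.026750 = 19.8321 × 1.027111 = HK$20.37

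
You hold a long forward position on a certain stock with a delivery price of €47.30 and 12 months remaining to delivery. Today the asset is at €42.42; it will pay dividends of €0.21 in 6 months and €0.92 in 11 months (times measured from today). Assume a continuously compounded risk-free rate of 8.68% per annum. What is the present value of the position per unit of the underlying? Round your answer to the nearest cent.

-€2.00

PV(remaining dividends) I = 0.21·e^(−0.0868·6/12) + 0.92·e^(−0.0868·11/12) = 1.0507
Current forward F = (S − I)·e^(rT) = (42.42 − 1.0507)·e^(0.0868·12/12) = 41.3693 × 1.090679 = 45.1206
Value (long) = (F − K)·e^(−rT) = (45.1206 − 47.30) × 0.916860 = -1.9982
Value = -€2.00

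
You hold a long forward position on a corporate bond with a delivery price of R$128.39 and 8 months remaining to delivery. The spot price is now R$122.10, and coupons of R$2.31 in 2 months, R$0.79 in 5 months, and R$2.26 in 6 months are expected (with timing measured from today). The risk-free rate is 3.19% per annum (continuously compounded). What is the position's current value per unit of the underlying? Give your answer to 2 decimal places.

-R$8.89

PV(remaining coupons) I = 2.31·e^(−0.0319·2/12) + 0.79·e^(−0.0319·5/12) + 2.26·e^(−0.0319·6/12) = 5.3016
Current forward F = (S − I)·e^(rT) = (122.10 − 5.3016)·e^(0.0319·8/12) = 116.7984 × 1.021494 = 119.3089
Value (long) = (F − K)·e^(−rT) = (119.3089 − 128.39) × 0.978958 = -8.8900
Value = -R$8.89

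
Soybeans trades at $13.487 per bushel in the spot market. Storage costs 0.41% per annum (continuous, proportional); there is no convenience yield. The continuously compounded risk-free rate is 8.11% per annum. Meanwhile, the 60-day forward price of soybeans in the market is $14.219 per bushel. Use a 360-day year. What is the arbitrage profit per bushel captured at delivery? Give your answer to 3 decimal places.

Fair forward: F* = S·e^(carry·T), with carry = (r + u) = 0.0811 + 0.0041 = 0.0852
F* = 13.487 · e^(0.0852 × 60/360) = 13.487 · e^0.014200 = 13.487 × 1.014301 = $13.6799
Market $14.219 > fair $13.6799: forward overpriced → cash-and-carry (buy spot, short the forward).
At maturity, profit = |F_mkt − F*| = |14.219 − 13.6799| = $0.539 per bushel

$0.539 per bushel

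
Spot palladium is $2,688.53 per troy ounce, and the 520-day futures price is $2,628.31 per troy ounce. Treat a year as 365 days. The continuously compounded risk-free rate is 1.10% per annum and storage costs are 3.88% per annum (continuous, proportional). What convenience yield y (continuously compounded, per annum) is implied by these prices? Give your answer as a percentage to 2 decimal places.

F = S·e^((r+u−y)T) ⇒ (r+u−y) = ln(F/S)/T
ln(2628.31/2688.53) = -0.022654; /T ⇒ -0.015901
y = r + u − ln(F/S)/T = 0.0110 + 0.0388 + 0.015901 = 0.065701
y = 6.57%

6.57%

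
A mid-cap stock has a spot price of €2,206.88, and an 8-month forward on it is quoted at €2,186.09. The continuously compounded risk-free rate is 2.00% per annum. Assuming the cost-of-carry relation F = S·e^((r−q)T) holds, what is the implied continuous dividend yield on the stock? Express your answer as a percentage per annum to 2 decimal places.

3.42%

From F = S·e^((r−q)T): (r − q) = ln(F/S)/T
ln(2186.09/2206.88) = ln(0.990579) = -0.009466
(r − q) = -0.009466 / (8/12) = -0.014199
q = r − ln(F/S)/T = 0.0200 + 0.014199 = 0.034199
q = 3.42%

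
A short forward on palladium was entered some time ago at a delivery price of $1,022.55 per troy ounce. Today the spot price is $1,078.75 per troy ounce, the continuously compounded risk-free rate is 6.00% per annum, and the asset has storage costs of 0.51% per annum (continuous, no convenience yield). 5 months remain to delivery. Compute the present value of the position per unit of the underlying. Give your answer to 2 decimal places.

Current fair forward for the remaining 5 months: F = S·e^((r + u)·T), (r + u) = 0.0600 + 0.0051 = 0.0651
F = 1078.75 · e^(0.0651 × 5/12) = 1078.75 × 1.02749623 = 1108.4116
Value of long forward = (F − K)·e^(−rT) = (1108.4116 − 1022.55) · e^(−0.0600·5/12)
= 85.8616 × 0.97530991 = 83.74
Short position value = −(long value) = -$83.74

-$83.74 per troy ounce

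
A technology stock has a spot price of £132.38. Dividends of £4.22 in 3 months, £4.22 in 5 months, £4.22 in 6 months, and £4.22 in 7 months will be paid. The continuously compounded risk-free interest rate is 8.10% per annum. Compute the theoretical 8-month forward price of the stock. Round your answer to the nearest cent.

PV(dividends) I = 4.22·e^(−0.0810·3/12) + 4.22·e^(−0.0810·5/12) + 4.22·e^(−0.0810·6/12) + 4.22·e^(−0.0810·7/12)
I = 4.1354 + 4.0800 + 4.0525 + 4.0252 = 16.2931
F = (S − I)·e^(rT) = (132.38 − 16.2931) · e^(0.0810·8/12)
= 116.0869 · e^0.054000 = 116.0869 × 1.055485 = £122.53

£122.53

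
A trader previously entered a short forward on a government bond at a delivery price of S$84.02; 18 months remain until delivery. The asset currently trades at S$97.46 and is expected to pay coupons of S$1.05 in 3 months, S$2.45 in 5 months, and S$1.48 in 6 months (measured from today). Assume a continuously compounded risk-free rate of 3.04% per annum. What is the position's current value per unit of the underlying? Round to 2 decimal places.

PV(remaining coupons) I = 1.05·e^(−0.0304·3/12) + 2.45·e^(−0.0304·5/12) + 1.48·e^(−0.0304·6/12) = 4.9189
Current forward F = (S − I)·e^(rT) = (97.46 − 4.9189)·e^(0.0304·18/12) = 92.5411 × 1.046656 = 96.8587
Value (long) = (F − K)·e^(−rT) = (96.8587 − 84.02) × 0.955424 = 12.2664
Short position value = −(long value) = -S$12.27

-S$12.27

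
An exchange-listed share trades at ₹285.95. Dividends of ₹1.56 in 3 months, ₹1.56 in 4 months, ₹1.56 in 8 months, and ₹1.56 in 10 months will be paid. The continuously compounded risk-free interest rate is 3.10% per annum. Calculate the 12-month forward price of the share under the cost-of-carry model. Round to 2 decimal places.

₹288.62

PV(dividends) I = 1.56·e^(−0.0310·3/12) + 1.56·e^(−0.0310·4/12) + 1.56·e^(−0.0310·8/12) + 1.56·e^(−0.0310·10/12)
I = 1.5480 + 1.5440 + 1.5281 + 1.5202 = 6.1403
F = (S − I)·e^(rT) = (285.95 − 6.1403) · e^(0.0310·12/12)
= 279.8097 · e^0.031000 = 279.8097 × 1.031486 = ₹288.62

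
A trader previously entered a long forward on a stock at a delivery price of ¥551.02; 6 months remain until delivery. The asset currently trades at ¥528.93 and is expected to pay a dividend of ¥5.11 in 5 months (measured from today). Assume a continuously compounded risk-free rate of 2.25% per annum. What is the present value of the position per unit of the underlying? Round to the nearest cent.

-¥20.99

PV(remaining dividends) I = 5.11·e^(−0.0225·5/12) = 5.0623
Current forward F = (S − I)·e^(rT) = (528.93 − 5.0623)·e^(0.0225·6/12) = 523.8677 × 1.011314 = 529.7947
Value (long) = (F − K)·e^(−rT) = (529.7947 − 551.02) × 0.988813 = -20.9879
Value = -¥20.99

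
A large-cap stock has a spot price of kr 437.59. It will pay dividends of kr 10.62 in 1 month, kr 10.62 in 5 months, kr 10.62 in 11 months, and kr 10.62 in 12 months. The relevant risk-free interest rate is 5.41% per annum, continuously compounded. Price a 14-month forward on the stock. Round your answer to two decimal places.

PV(dividends) I = 10.62·e^(−0.0541·1/12) + 10.62·e^(−0.0541·5/12) + 10.62·e^(−0.0541·11/12) + 10.62·e^(−0.0541·12/12)
I = 10.5722 + 10.3833 + 10.1062 + 10.0607 = 41.1224
F = (S − I)·e^(rT) = (437.59 − 41.1224) · e^(0.0541·14/12)
= 396.4676 · e^0.063117 = 396.4676 × 1.065151 = kr 422.30

kr 422.30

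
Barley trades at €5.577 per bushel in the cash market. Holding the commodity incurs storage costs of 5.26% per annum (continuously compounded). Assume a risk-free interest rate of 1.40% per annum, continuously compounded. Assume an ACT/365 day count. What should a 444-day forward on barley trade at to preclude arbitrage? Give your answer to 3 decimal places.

Net carry = r + u − y = 0.0140 + 0.0526 − 0.0000 = 0.0666
F = S·e^((r+u−y)T) = 5.577 · e^(0.0666 × 444/365) = 5.577 · e^0.081015
= 5.577 × 1.084387 = €6.048 per bushel

€6.048 per bushel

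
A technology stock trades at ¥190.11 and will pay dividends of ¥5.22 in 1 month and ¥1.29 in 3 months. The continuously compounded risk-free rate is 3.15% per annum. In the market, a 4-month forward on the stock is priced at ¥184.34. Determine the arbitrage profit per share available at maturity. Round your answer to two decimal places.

¥1.22 per share

PV(dividends) I = 5.22·e^(−0.0315·1/12) + 1.29·e^(−0.0315·3/12) = 6.4862
Fair forward F* = (S − I)·e^(rT) = (190.11 − 6.4862)·e^0.010500 = 183.6238 × 1.010555 = 185.5619
Market ¥184.34 < fair 185.5619: forward underpriced → reverse cash-and-carry (short the stock, invest proceeds at r, pay the dividends, go long the forward).
Profit at T = |F_mkt − F*| = |184.34 − 185.5619| = ¥1.22 per share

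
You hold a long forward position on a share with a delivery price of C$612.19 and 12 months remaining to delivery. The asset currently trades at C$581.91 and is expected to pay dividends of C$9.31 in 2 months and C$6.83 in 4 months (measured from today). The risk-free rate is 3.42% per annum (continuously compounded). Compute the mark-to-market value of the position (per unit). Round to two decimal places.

-C$25.71

PV(remaining dividends) I = 9.31·e^(−0.0342·2/12) + 6.83·e^(−0.0342·4/12) = 16.0097
Current forward F = (S − I)·e^(rT) = (581.91 − 16.0097)·e^(0.0342·12/12) = 565.9003 × 1.034792 = 585.5891
Value (long) = (F − K)·e^(−rT) = (585.5891 − 612.19) × 0.966378 = -25.7065
Value = -C$25.71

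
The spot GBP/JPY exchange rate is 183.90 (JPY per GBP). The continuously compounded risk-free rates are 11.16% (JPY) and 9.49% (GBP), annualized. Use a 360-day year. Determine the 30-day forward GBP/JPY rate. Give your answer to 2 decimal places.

F = S·e^((r_JPY − r_GBP)T) = 183.90 · e^((0.1116 − 0.0949) × 30/360)
= 183.90 · e^0.001392 = 183.90 × 1.001393
F = 184.16 JPY per GBP

184.16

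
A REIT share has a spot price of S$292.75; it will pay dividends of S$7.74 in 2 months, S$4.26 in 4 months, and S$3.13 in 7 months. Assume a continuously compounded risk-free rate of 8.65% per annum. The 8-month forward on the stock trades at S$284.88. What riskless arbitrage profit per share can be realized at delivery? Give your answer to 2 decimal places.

S$9.63 per share

PV(dividends) I = 7.74·e^(−0.0865·2/12) + 4.26·e^(−0.0865·4/12) + 3.13·e^(−0.0865·7/12) = 14.7441
Fair forward F* = (S − I)·e^(rT) = (292.75 − 14.7441)·e^0.057667 = 278.0059 × 1.059362 = 294.5089
Market S$284.88 < fair 294.5089: forward underpriced → reverse cash-and-carry (short the stock, invest proceeds at r, pay the dividends, go long the forward).
Profit at T = |F_mkt − F*| = |284.88 − 294.5089| = S$9.63 per share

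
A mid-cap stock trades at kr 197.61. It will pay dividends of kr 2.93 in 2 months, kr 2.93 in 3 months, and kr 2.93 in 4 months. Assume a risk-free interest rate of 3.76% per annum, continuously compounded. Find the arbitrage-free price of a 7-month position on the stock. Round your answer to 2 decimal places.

kr 193.09

PV(dividends) I = 2.93·e^(−0.0376·2/12) + 2.93·e^(−0.0376·3/12) + 2.93·e^(−0.0376·4/12)
I = 2.9117 + 2.9026 + 2.8935 = 8.7078
F = (S − I)·e^(rT) = (197.61 − 8.7078) · e^(0.0376·7/12)
= 188.9022 · e^0.021933 = 188.9022 × 1.022175 = kr 193.09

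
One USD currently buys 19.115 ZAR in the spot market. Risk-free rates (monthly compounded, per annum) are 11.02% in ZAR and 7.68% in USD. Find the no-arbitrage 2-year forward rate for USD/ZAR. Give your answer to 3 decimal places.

By covered interest parity, F = S · (1+r_ZAR/12)^(12T) / (1+r_USD/12)^(12T)
= 19.115 × 1.245322 / 1.165454 = 19.115 × 1.068530
F = 20.425 ZAR per USD

20.425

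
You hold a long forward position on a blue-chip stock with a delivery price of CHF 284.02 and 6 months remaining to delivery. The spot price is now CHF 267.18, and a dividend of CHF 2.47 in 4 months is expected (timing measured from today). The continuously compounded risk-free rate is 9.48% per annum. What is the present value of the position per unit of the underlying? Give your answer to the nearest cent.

-CHF 6.08

PV(remaining dividends) I = 2.47·e^(−0.0948·4/12) = 2.3932
Current forward F = (S − I)·e^(rT) = (267.18 − 2.3932)·e^(0.0948·6/12) = 264.7868 × 1.048541 = 277.6398
Value (long) = (F − K)·e^(−rT) = (277.6398 − 284.02) × 0.953706 = -6.0848
Value = -CHF 6.08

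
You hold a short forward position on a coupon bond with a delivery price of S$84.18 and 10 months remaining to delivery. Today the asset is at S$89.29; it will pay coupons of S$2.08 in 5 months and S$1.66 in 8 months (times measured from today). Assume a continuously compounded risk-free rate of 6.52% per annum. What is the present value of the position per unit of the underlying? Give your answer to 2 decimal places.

-S$5.95

PV(remaining coupons) I = 2.08·e^(−0.0652·5/12) + 1.66·e^(−0.0652·8/12) = 3.6136
Current forward F = (S − I)·e^(rT) = (89.29 − 3.6136)·e^(0.0652·10/12) = 85.6764 × 1.055836 = 90.4602
Value (long) = (F − K)·e^(−rT) = (90.4602 − 84.18) × 0.947116 = 5.9481
Short position value = −(long value) = -S$5.95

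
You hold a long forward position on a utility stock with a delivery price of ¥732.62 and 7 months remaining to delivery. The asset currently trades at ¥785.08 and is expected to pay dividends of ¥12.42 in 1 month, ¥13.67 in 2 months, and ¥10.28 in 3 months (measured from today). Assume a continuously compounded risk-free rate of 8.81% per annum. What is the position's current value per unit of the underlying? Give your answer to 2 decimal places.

PV(remaining dividends) I = 12.42·e^(−0.0881·1/12) + 13.67·e^(−0.0881·2/12) + 10.28·e^(−0.0881·3/12) = 35.8560
Current forward F = (S − I)·e^(rT) = (785.08 − 35.8560)·e^(0.0881·7/12) = 749.2240 × 1.052735 = 788.7343
Value (long) = (F − K)·e^(−rT) = (788.7343 − 732.62) × 0.949907 = 53.3034
Value = ¥53.30

¥53.30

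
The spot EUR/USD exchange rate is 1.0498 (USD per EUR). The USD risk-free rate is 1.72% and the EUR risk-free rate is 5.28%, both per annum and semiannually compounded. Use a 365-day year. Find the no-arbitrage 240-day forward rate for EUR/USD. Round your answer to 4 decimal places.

By covered interest parity, F = S · (1+r_USD/2)^(2T) / (1+r_EUR/2)^(2T)
= 1.0498 × 1.011325 / 1.034861 = 1.0498 × 0.977257
F = 1.0259 USD per EUR

1.0259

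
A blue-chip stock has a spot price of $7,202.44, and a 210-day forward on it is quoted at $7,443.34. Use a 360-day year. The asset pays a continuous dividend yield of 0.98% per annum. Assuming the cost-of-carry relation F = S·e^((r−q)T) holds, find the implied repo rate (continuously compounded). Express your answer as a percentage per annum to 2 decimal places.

From F = S·e^((r−q)T): (r − q) = ln(F/S)/T
ln(7443.34/7202.44) = ln(1.033447) = 0.032900
(r − q) = 0.032900 / (210/360) = 0.056400
r = ln(F/S)/T + q = 0.056400 + 0.0098 = 0.066200
r = 6.62%

6.62%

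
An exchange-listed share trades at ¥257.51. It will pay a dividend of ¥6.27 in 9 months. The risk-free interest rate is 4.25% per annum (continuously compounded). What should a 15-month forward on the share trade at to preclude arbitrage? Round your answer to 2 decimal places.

¥265.16

PV(dividends) I = 6.27·e^(−0.0425·9/12)
I = 6.0733
F = (S − I)·e^(rT) = (257.51 − 6.0733) · e^(0.0425·15/12)
= 251.4367 · e^0.053125 = 251.4367 × 1.054561 = ¥265.16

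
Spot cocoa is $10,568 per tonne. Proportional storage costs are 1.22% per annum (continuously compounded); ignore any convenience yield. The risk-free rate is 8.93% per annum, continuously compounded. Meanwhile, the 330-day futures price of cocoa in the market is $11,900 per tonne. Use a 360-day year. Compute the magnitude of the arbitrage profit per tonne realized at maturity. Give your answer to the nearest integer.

Fair futures: F* = S·e^(carry·T), with carry = (r + u) = 0.0893 + 0.0122 = 0.1015
F* = 10568 · e^(0.1015 × 330/360) = 10568 · e^0.093042 = 10568 × 1.097508 = $11598.4645
Market $11900 > fair $11598.4645: forward overpriced → cash-and-carry (buy spot, short the forward).
At maturity, profit = |F_mkt − F*| = |11900 − 11598.4645| = $302 per tonne

$302 per tonne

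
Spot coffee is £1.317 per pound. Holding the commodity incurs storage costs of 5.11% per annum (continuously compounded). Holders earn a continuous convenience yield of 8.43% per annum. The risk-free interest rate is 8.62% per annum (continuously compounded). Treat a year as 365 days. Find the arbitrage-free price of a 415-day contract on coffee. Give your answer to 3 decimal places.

£1.399 per pound

Net carry = r + u − y = 0.0862 + 0.0511 − 0.0843 = 0.0530
F = S·e^((r+u−y)T) = 1.317 · e^(0.0530 × 415/365) = 1.317 · e^0.060260
= 1.317 × 1.062113 = £1.399 per pound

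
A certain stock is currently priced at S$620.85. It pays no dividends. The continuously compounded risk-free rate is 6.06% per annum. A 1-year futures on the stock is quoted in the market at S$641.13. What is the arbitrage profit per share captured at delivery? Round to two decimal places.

S$18.51 per share

Fair futures: F* = S·e^(carry·T), with carry = r = 0.0606
F* = 620.85 · e^(0.0606 × 1) = 620.85 · e^0.060600 = 620.85 × 1.062474 = S$659.6370
Market S$641.13 < fair S$659.6370: forward underpriced → reverse cash-and-carry (short spot, go long the forward).
At maturity, profit = |F_mkt − F*| = |641.13 − 659.6370| = S$18.51 per share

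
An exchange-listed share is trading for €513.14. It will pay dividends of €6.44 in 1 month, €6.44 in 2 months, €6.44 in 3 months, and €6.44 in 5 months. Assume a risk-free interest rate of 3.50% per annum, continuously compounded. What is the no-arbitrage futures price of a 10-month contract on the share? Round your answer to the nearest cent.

PV(dividends) I = 6.44·e^(−0.0350·1/12) + 6.44·e^(−0.0350·2/12) + 6.44·e^(−0.0350·3/12) + 6.44·e^(−0.0350·5/12)
I = 6.4212 + 6.4025 + 6.3839 + 6.3468 = 25.5544
F = (S − I)·e^(rT) = (513.14 − 25.5544) · e^(0.0350·10/12)
= 487.5856 · e^0.029167 = 487.5856 × 1.029597 = €502.02

€502.02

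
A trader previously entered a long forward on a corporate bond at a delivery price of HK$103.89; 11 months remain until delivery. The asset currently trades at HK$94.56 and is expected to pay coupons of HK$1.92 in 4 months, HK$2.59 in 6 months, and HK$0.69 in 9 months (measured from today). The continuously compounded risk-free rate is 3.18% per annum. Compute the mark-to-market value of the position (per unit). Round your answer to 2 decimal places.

PV(remaining coupons) I = 1.92·e^(−0.0318·4/12) + 2.59·e^(−0.0318·6/12) + 0.69·e^(−0.0318·9/12) = 5.1226
Current forward F = (S − I)·e^(rT) = (94.56 − 5.1226)·e^(0.0318·11/12) = 89.4374 × 1.029579 = 92.0829
Value (long) = (F − K)·e^(−rT) = (92.0829 − 103.89) × 0.971271 = -11.4679
Value = -HK$11.47

-HK$11.47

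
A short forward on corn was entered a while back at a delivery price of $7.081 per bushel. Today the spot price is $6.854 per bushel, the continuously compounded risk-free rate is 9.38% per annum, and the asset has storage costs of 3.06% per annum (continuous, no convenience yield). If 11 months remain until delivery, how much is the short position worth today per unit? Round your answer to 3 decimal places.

Current fair forward for the remaining 11 months: F = S·e^((r + u)·T), (r + u) = 0.0938 + 0.0306 = 0.1244
F = 6.854 · e^(0.1244 × 11/12) = 6.854 × 1.120789 = 7.6819
Value of long forward = (F − K)·e^(−rT) = (7.6819 − 7.081) · e^(−0.0938·11/12)
= 0.6009 × 0.917610 = 0.551
Short position value = −(long value) = -$0.551

-$0.551 per bushel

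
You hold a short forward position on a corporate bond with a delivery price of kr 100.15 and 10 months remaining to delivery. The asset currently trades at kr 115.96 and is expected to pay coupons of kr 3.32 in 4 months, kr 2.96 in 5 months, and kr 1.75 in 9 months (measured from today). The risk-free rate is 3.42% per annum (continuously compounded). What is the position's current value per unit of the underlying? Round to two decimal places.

PV(remaining coupons) I = 3.32·e^(−0.0342·4/12) + 2.96·e^(−0.0342·5/12) + 1.75·e^(−0.0342·9/12) = 7.9062
Current forward F = (S − I)·e^(rT) = (115.96 − 7.9062)·e^(0.0342·10/12) = 108.0538 × 1.028910 = 111.1776
Value (long) = (F − K)·e^(−rT) = (111.1776 − 100.15) × 0.971902 = 10.7177
Short position value = −(long value) = -kr 10.72

-kr 10.72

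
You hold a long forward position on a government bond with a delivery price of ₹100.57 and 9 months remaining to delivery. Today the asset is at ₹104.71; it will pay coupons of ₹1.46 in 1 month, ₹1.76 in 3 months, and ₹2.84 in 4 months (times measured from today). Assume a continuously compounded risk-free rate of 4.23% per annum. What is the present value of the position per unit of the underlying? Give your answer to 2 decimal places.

₹1.28

PV(remaining coupons) I = 1.46·e^(−0.0423·1/12) + 1.76·e^(−0.0423·3/12) + 2.84·e^(−0.0423·4/12) = 5.9966
Current forward F = (S − I)·e^(rT) = (104.71 − 5.9966)·e^(0.0423·9/12) = 98.7134 × 1.032234 = 101.8953
Value (long) = (F − K)·e^(−rT) = (101.8953 − 100.57) × 0.968773 = 1.2839
Value = ₹1.28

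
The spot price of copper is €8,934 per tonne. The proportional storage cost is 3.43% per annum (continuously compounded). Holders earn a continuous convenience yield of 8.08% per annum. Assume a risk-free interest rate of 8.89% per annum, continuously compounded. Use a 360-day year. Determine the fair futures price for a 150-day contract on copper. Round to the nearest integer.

Net carry = r + u − y = 0.0889 + 0.0343 − 0.0808 = 0.0424
F = S·e^((r+u−y)T) = 8934 · e^(0.0424 × 150/360) = 8934 · e^0.017667
= 8934 × 1.017824 = €9,093 per tonne

€9,093 per tonne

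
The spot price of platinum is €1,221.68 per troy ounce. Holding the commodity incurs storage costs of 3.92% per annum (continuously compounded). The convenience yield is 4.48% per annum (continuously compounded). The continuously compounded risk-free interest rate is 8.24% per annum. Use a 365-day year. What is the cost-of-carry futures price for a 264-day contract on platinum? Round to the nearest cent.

€1,291.46 per troy ounce

Net carry = r + u − y = 0.0824 + 0.0392 − 0.0448 = 0.0768
F = S·e^((r+u−y)T) = 1221.68 · e^(0.0768 × 264/365) = 1221.68 · e^0.05554849
= 1221.68 × 1.05712028 = €1,291.46 per troy ounce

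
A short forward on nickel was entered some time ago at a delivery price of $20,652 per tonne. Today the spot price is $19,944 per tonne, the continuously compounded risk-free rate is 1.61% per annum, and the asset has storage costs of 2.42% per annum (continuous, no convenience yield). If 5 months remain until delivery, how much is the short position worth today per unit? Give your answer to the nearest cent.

Current fair forward for the remaining 5 months: F = S·e^((r + u)·T), (r + u) = 0.0161 + 0.0242 = 0.0403
F = 19944 · e^(0.0403 × 5/12) = 19944 × 1.01693344 = 20281.7205
Value of long forward = (F − K)·e^(−rT) = (20281.7205 − 20652) · e^(−0.0161·5/12)
= -370.2795 × 0.99331412 = -367.80
Short position value = −(long value) = $367.80

$367.80 per tonne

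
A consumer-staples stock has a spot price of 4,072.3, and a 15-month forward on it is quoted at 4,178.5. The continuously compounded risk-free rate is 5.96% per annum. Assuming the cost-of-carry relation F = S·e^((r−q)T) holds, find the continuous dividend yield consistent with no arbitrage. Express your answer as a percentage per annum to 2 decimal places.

3.90%

From F = S·e^((r−q)T): (r − q) = ln(F/S)/T
ln(4178.5/4072.3) = ln(1.026079) = 0.025745
(r − q) = 0.025745 / (15/12) = 0.020596
q = r − ln(F/S)/T = 0.0596 − 0.020596 = 0.039004
q = 3.90%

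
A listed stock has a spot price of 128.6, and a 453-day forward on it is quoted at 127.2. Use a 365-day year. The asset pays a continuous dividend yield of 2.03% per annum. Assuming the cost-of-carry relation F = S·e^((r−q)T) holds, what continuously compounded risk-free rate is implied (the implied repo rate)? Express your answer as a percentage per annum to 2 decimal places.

From F = S·e^((r−q)T): (r − q) = ln(F/S)/T
ln(127.2/128.6) = ln(0.989114) = -0.010946
(r − q) = -0.010946 / (453/365) = -0.008820
r = ln(F/S)/T + q = -0.008820 + 0.0203 = 0.011480
r = 1.15%

1.15%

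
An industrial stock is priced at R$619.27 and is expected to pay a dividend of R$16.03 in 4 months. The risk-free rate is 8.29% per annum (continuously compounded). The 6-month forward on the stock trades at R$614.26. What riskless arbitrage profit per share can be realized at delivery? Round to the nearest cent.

R$14.97 per share

PV(dividends) I = 16.03·e^(−0.0829·4/12) = 15.5931
Fair forward F* = (S − I)·e^(rT) = (619.27 − 15.5931)·e^0.041450 = 603.6769 × 1.042321 = 629.2251
Market R$614.26 < fair 629.2251: forward underpriced → reverse cash-and-carry (short the stock, invest proceeds at r, pay the dividends, go long the forward).
Profit at T = |F_mkt − F*| = |614.26 − 629.2251| = R$14.97 per share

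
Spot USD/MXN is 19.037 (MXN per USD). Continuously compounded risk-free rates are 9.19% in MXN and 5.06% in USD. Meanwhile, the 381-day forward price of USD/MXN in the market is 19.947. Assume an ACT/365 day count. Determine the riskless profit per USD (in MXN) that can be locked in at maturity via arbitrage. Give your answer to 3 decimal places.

Fair forward: F* = S·e^(carry·T), with carry = (r_MXN − r_USD) = 0.0919 − 0.0506 = 0.0413
F* = 19.037 · e^(0.0413 × 381/365) = 19.037 · e^0.043110 = 19.037 × 1.044053 = 19.8756
Market 19.947 > fair 19.8756: forward overpriced → cash-and-carry (buy spot, short the forward).
At maturity, profit = |F_mkt − F*| = |19.947 − 19.8756| = 0.071 per USD (in MXN)

0.071 per USD (in MXN)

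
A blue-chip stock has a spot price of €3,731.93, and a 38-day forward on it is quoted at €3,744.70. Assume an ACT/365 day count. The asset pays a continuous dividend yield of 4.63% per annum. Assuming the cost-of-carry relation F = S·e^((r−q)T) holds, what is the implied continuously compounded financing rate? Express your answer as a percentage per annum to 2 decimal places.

7.91%

From F = S·e^((r−q)T): (r − q) = ln(F/S)/T
ln(3744.70/3731.93) = ln(1.003422) = 0.003416
(r − q) = 0.003416 / (38/365) = 0.032812
r = ln(F/S)/T + q = 0.032812 + 0.0463 = 0.079112
r = 7.91%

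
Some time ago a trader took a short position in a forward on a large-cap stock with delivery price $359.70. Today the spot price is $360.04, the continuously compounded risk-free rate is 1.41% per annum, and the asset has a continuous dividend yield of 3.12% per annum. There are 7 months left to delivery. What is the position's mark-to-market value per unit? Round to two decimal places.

$3.21

Current fair forward for the remaining 7 months: F = S·e^((r − q)·T), (r − q) = 0.0141 − 0.0312 = -0.0171
F = 360.04 · e^(-0.0171 × 7/12) = 360.04 × 0.990075 = 356.4666
Value of long forward = (F − K)·e^(−rT) = (356.4666 − 359.70) · e^(−0.0141·7/12)
= -3.2334 × 0.991809 = -3.21
Short position value = −(long value) = $3.21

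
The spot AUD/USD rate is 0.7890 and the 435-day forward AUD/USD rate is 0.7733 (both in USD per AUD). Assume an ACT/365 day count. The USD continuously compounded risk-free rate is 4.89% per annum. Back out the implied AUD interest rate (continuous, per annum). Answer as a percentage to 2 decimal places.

6.58%

F = S·e^((r_USD − r_AUD)T) ⇒ r_AUD = r_USD − ln(F/S)/T
ln(0.7733/0.7890) = -0.020099; /(435/365) = -0.016865
r_AUD = 0.0489 + 0.016865 = 0.065765
r_AUD = 6.58%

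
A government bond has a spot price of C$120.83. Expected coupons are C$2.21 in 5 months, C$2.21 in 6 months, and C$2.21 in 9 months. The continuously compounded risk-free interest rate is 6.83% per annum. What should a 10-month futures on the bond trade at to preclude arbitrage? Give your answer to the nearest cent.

PV(coupons) I = 2.21·e^(−0.0683·5/12) + 2.21·e^(−0.0683·6/12) + 2.21·e^(−0.0683·9/12)
I = 2.1480 + 2.1358 + 2.0996 = 6.3834
F = (S − I)·e^(rT) = (120.83 − 6.3834) · e^(0.0683·10/12)
= 114.4466 · e^0.056917 = 114.4466 × 1.058568 = C$121.15

C$121.15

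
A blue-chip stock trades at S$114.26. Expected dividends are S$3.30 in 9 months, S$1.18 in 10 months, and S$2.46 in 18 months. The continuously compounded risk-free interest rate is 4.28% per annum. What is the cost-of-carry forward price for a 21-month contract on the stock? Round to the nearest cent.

S$115.99

PV(dividends) I = 3.30·e^(−0.0428·9/12) + 1.18·e^(−0.0428·10/12) + 2.46·e^(−0.0428·18/12)
I = 3.1958 + 1.1387 + 2.3070 = 6.6415
F = (S − I)·e^(rT) = (114.26 − 6.6415) · e^(0.0428·21/12)
= 107.6185 · e^0.074900 = 107.6185 × 1.077776 = S$115.99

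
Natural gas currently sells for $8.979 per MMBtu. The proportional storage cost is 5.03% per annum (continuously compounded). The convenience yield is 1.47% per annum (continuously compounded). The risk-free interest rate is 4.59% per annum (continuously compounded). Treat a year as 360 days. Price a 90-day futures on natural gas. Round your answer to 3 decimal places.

Net carry = r + u − y = 0.0459 + 0.0503 − 0.0147 = 0.0815
F = S·e^((r+u−y)T) = 8.979 · e^(0.0815 × 90/360) = 8.979 · e^0.020375
= 8.979 × 1.020584 = $9.164 per MMBtu

$9.164 per MMBtu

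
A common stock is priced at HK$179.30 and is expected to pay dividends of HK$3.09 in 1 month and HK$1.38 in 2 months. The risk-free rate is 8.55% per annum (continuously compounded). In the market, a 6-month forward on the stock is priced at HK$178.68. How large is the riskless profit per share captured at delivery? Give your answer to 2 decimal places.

HK$3.83 per share

PV(dividends) I = 3.09·e^(−0.0855·1/12) + 1.38·e^(−0.0855·2/12) = 4.4285
Fair forward F* = (S − I)·e^(rT) = (179.30 − 4.4285)·e^0.042750 = 174.8715 × 1.043677 = 182.5094
Market HK$178.68 < fair 182.5094: forward underpriced → reverse cash-and-carry (short the stock, invest proceeds at r, pay the dividends, go long the forward).
Profit at T = |F_mkt − F*| = |178.68 − 182.5094| = HK$3.83 per share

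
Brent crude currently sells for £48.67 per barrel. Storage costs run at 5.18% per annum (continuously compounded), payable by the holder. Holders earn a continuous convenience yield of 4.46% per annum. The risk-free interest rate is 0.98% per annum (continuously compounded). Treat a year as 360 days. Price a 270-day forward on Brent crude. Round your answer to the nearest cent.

£49.29 per barrel

Net carry = r + u − y = 0.0098 + 0.0518 − 0.0446 = 0.0170
F = S·e^((r+u−y)T) = 48.67 · e^(0.0170 × 270/360) = 48.67 · e^0.012750
= 48.67 × 1.012832 = £49.29 per barrel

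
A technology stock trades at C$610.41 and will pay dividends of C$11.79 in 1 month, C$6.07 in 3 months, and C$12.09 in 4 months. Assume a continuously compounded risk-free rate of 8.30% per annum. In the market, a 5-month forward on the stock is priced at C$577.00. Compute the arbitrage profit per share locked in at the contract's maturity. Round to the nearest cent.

C$24.44 per share

PV(dividends) I = 11.79·e^(−0.0830·1/12) + 6.07·e^(−0.0830·3/12) + 12.09·e^(−0.0830·4/12) = 29.4142
Fair forward F* = (S − I)·e^(rT) = (610.41 − 29.4142)·e^0.034583 = 580.9958 × 1.035188 = 601.4399
Market C$577.00 < fair 601.4399: forward underpriced → reverse cash-and-carry (short the stock, invest proceeds at r, pay the dividends, go long the forward).
Profit at T = |F_mkt − F*| = |577.00 − 601.4399| = C$24.44 per share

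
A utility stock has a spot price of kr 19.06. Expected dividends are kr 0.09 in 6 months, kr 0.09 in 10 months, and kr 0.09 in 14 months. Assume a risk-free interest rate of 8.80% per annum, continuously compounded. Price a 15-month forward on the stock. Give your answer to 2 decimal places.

PV(dividends) I = 0.09·e^(−0.0880·6/12) + 0.09·e^(−0.0880·10/12) + 0.09·e^(−0.0880·14/12)
I = 0.0861 + 0.0836 + 0.0812 = 0.2509
F = (S − I)·e^(rT) = (19.06 − 0.2509) · e^(0.0880·15/12)
= 18.8091 · e^0.110000 = 18.8091 × 1.116278 = kr 21.00

kr 21.00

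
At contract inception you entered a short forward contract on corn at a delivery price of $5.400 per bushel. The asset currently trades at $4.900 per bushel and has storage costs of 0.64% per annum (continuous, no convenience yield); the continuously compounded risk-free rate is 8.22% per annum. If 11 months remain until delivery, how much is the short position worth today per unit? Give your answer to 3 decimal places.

$0.079 per bushel

Current fair forward for the remaining 11 months: F = S·e^((r + u)·T), (r + u) = 0.0822 + 0.0064 = 0.0886
F = 4.900 · e^(0.0886 × 11/12) = 4.900 × 1.084606 = 5.3146
Value of long forward = (F − K)·e^(−rT) = (5.3146 − 5.400) · e^(−0.0822·11/12)
= -0.0854 × 0.927419 = -0.079
Short position value = −(long value) = $0.079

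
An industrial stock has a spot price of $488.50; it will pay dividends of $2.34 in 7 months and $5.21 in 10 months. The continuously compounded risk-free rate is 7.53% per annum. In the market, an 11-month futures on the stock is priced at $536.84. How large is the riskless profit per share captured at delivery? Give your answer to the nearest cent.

PV(dividends) I = 2.34·e^(−0.0753·7/12) + 5.21·e^(−0.0753·10/12) = 7.1326
Fair futures F* = (S − I)·e^(rT) = (488.50 − 7.1326)·e^0.069025 = 481.3674 × 1.071463 = 515.7674
Market $536.84 > fair 515.7674: forward overpriced → cash-and-carry (borrow at r, buy the stock and collect the dividends, short the forward).
Profit at T = |F_mkt − F*| = |536.84 − 515.7674| = $21.07 per share

$21.07 per share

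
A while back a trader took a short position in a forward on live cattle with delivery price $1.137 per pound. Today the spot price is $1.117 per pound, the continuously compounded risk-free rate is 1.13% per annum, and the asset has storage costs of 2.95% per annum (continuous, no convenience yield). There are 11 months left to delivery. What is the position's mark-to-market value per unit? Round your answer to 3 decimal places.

Current fair forward for the remaining 11 months: F = S·e^((r + u)·T), (r + u) = 0.0113 + 0.0295 = 0.0408
F = 1.117 · e^(0.0408 × 11/12) = 1.117 × 1.038108 = 1.1596
Value of long forward = (F − K)·e^(−rT) = (1.1596 − 1.137) · e^(−0.0113·11/12)
= 0.0226 × 0.989695 = 0.022
Short position value = −(long value) = -$0.022

-$0.022 per pound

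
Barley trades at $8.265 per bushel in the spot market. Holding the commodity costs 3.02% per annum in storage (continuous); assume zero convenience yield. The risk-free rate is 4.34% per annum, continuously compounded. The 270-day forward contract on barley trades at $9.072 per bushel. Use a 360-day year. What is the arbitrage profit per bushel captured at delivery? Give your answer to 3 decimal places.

Fair forward: F* = S·e^(carry·T), with carry = (r + u) = 0.0434 + 0.0302 = 0.0736
F* = 8.265 · e^(0.0736 × 270/360) = 8.265 · e^0.055200 = 8.265 × 1.056752 = $8.7341
Market $9.072 > fair $8.7341: forward overpriced → cash-and-carry (buy spot, short the forward).
At maturity, profit = |F_mkt − F*| = |9.072 − 8.7341| = $0.338 per bushel

$0.338 per bushel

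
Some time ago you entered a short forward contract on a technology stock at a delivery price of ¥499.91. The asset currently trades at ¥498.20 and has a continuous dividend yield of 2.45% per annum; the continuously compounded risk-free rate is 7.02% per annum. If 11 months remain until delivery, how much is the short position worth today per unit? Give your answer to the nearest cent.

Current fair forward for the remaining 11 months: F = S·e^((r − q)·T), (r − q) = 0.0702 − 0.0245 = 0.0457
F = 498.20 · e^(0.0457 × 11/12) = 498.20 × 1.042782 = 519.5140
Value of long forward = (F − K)·e^(−rT) = (519.5140 − 499.91) · e^(−0.0702·11/12)
= 19.6040 × 0.937677 = 18.38
Short position value = −(long value) = -¥18.38

-¥18.38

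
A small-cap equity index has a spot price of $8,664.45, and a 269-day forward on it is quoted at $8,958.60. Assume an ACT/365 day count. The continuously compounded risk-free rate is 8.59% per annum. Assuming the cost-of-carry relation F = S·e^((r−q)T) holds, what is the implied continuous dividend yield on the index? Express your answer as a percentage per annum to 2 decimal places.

4.06%

From F = S·e^((r−q)T): (r − q) = ln(F/S)/T
ln(8958.60/8664.45) = ln(1.033949) = 0.033385
(r − q) = 0.033385 / (269/365) = 0.045299
q = r − ln(F/S)/T = 0.0859 − 0.045299 = 0.040601
q = 4.06%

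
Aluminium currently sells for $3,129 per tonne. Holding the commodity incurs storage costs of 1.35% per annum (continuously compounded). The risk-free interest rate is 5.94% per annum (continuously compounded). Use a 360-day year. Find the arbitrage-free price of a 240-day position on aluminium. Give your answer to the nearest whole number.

Net carry = r + u − y = 0.0594 + 0.0135 − 0.0000 = 0.0729
F = S·e^((r+u−y)T) = 3129 · e^(0.0729 × 240/360) = 3129 · e^0.048600
= 3129 × 1.049800 = $3,285 per tonne

$3,285 per tonne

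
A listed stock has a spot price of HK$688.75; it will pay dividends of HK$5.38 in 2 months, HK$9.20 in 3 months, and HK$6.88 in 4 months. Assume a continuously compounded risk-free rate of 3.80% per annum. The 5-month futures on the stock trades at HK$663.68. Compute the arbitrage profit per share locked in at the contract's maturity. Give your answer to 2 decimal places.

HK$14.47 per share

PV(dividends) I = 5.38·e^(−0.0380·2/12) + 9.20·e^(−0.0380·3/12) + 6.88·e^(−0.0380·4/12) = 21.2525
Fair futures F* = (S − I)·e^(rT) = (688.75 − 21.2525)·e^0.015833 = 667.4975 × 1.015959 = 678.1501
Market HK$663.68 < fair 678.1501: forward underpriced → reverse cash-and-carry (short the stock, invest proceeds at r, pay the dividends, go long the forward).
Profit at T = |F_mkt − F*| = |663.68 − 678.1501| = HK$14.47 per share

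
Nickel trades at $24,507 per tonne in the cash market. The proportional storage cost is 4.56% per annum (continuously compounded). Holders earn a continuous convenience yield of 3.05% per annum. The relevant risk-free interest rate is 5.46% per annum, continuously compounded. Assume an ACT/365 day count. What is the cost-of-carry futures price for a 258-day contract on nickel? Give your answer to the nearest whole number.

$25,745 per tonne

Net carry = r + u − y = 0.0546 + 0.0456 − 0.0305 = 0.0697
F = S·e^((r+u−y)T) = 24507 · e^(0.0697 × 258/365) = 24507 · e^0.049267
= 24507 × 1.050501 = $25,745 per tonne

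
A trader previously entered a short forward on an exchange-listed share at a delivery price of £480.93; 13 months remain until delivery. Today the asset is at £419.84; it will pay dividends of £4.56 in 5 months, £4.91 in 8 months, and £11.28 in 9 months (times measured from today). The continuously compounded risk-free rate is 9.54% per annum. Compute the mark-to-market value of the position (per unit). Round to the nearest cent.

PV(remaining dividends) I = 4.56·e^(−0.0954·5/12) + 4.91·e^(−0.0954·8/12) + 11.28·e^(−0.0954·9/12) = 19.4909
Current forward F = (S − I)·e^(rT) = (419.84 − 19.4909)·e^(0.0954·13/12) = 400.3491 × 1.108879 = 443.9387
Value (long) = (F − K)·e^(−rT) = (443.9387 − 480.93) × 0.901811 = -33.3592
Short position value = −(long value) = £33.36

£33.36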